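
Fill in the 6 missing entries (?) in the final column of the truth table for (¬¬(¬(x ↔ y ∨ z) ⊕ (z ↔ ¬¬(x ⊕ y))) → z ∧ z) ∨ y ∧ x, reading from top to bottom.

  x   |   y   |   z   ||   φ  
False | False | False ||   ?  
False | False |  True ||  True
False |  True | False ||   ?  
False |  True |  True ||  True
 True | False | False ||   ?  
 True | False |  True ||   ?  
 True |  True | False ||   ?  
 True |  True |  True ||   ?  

Row x=False, y=False, z=False: (¬¬(¬(x ↔ y ∨ z) ⊕ (z ↔ ¬¬(x ⊕ y))) → z ∧ z) = False, (y ∧ x) = False, so the formula = False.
Row x=False, y=True, z=False: (¬¬(¬(x ↔ y ∨ z) ⊕ (z ↔ ¬¬(x ⊕ y))) → z ∧ z) = False, (y ∧ x) = False, so the formula = False.
Row x=True, y=False, z=False: (¬¬(¬(x ↔ y ∨ z) ⊕ (z ↔ ¬¬(x ⊕ y))) → z ∧ z) = False, (y ∧ x) = False, so the formula = False.
Row x=True, y=False, z=True: (¬¬(¬(x ↔ y ∨ z) ⊕ (z ↔ ¬¬(x ⊕ y))) → z ∧ z) = True, (y ∧ x) = False, so the formula = True.
Row x=True, y=True, z=False: (¬¬(¬(x ↔ y ∨ z) ⊕ (z ↔ ¬¬(x ⊕ y))) → z ∧ z) = False, (y ∧ x) = True, so the formula = True.
Row x=True, y=True, z=True: (¬¬(¬(x ↔ y ∨ z) ⊕ (z ↔ ¬¬(x ⊕ y))) → z ∧ z) = True, (y ∧ x) = True, so the formula = True.

False, False, False, True, True, True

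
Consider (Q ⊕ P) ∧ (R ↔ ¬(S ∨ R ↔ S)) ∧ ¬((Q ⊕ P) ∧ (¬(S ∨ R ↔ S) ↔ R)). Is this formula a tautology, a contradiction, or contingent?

contradiction

P | Q | R | S | φ
- | - | - | - | -
0 | 0 | 0 | 0 | 0
0 | 0 | 0 | 1 | 0
0 | 0 | 1 | 0 | 0
0 | 0 | 1 | 1 | 0
0 | 1 | 0 | 0 | 0
0 | 1 | 0 | 1 | 0
0 | 1 | 1 | 0 | 0
0 | 1 | 1 | 1 | 0
1 | 0 | 0 | 0 | 0
1 | 0 | 0 | 1 | 0
1 | 0 | 1 | 0 | 0
1 | 0 | 1 | 1 | 0
1 | 1 | 0 | 0 | 0
1 | 1 | 0 | 1 | 0
1 | 1 | 1 | 0 | 0
1 | 1 | 1 | 1 | 0
Every row is 0, so the formula is a contradiction.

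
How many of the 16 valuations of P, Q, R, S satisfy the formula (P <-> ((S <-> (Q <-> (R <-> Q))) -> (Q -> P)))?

10

P  Q  R  S  |  (R <-> Q)  (Q <-> (R <-> Q))  (S <-> (Q <-> (R <-> Q)))  (Q -> P)  φ
0  0  0  0  |      1              0                      1                 1      0
0  0  0  1  |      1              0                      0                 1      0
0  0  1  0  |      0              1                      0                 1      0
0  0  1  1  |      0              1                      1                 1      0
0  1  0  0  |      0              0                      1                 0      1
0  1  0  1  |      0              0                      0                 0      0
0  1  1  0  |      1              1                      0                 0      0
0  1  1  1  |      1              1                      1                 0      1
1  0  0  0  |      1              0                      1                 1      1
1  0  0  1  |      1              0                      0                 1      1
1  0  1  0  |      0              1                      0                 1      1
1  0  1  1  |      0              1                      1                 1      1
1  1  0  0  |      0              0                      1                 1      1
1  1  0  1  |      0              0                      0                 1      1
1  1  1  0  |      1              1                      0                 1      1
1  1  1  1  |      1              1                      1                 1      1
The formula is true on 10 of the 16 rows.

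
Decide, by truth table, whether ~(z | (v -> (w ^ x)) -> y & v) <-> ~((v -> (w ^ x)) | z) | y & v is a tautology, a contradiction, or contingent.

contradiction

x | y | z | w | v || φ
T | T | T | T | T || F
T | T | T | T | F || F
T | T | T | F | T || F
T | T | T | F | F || F
T | T | F | T | T || F
T | T | F | T | F || F
T | T | F | F | T || F
T | T | F | F | F || F
T | F | T | T | T || F
T | F | T | T | F || F
T | F | T | F | T || F
T | F | T | F | F || F
T | F | F | T | T || F
T | F | F | T | F || F
T | F | F | F | T || F
T | F | F | F | F || F
F | T | T | T | T || F
F | T | T | T | F || F
F | T | T | F | T || F
F | T | T | F | F || F
F | T | F | T | T || F
F | T | F | T | F || F
F | T | F | F | T || F
F | T | F | F | F || F
F | F | T | T | T || F
F | F | T | T | F || F
F | F | T | F | T || F
F | F | T | F | F || F
F | F | F | T | T || F
F | F | F | T | F || F
F | F | F | F | T || F
F | F | F | F | F || F
Every row is F, so the formula is a contradiction.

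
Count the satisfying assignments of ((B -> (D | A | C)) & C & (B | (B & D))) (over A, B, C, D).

4

A  B  C  D     (D | A | C)  (B -> (D | A | C))  (B & D)  (B | (B & D))  φ
F  F  F  F          F               T              F           F        F
F  F  F  T          T               T              F           F        F
F  F  T  F          T               T              F           F        F
F  F  T  T          T               T              F           F        F
F  T  F  F          F               F              F           T        F
F  T  F  T          T               T              T           T        F
F  T  T  F          T               T              F           T        T
F  T  T  T          T               T              T           T        T
T  F  F  F          T               T              F           F        F
T  F  F  T          T               T              F           F        F
T  F  T  F          T               T              F           F        F
T  F  T  T          T               T              F           F        F
T  T  F  F          T               T              F           T        F
T  T  F  T          T               T              T           T        F
T  T  T  F          T               T              F           T        T
T  T  T  T          T               T              T           T        T
The formula is true on 4 of the 16 rows.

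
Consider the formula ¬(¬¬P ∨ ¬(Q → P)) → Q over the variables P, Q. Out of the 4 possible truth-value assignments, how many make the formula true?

3

P  Q  |  (¬(¬¬P ∨ ¬(Q → P)) → Q)
0  0  |             0           
0  1  |             1           
1  0  |             1           
1  1  |             1           
The formula is true on 3 of the 4 rows.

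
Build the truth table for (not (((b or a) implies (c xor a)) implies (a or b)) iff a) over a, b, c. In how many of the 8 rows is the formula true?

2

a | b | c | φ
- | - | - | -
1 | 1 | 1 | 0
1 | 1 | 0 | 0
1 | 0 | 1 | 0
1 | 0 | 0 | 0
0 | 1 | 1 | 1
0 | 1 | 0 | 1
0 | 0 | 1 | 0
0 | 0 | 0 | 0
The formula is true on 2 of the 8 rows.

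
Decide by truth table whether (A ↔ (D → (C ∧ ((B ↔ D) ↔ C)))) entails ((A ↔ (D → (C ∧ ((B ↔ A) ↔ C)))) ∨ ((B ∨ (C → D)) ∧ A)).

A  B  C  D  |  φ  ψ
0  0  0  0  |  0  0
0  0  0  1  |  1  1
0  0  1  0  |  0  0
0  0  1  1  |  1  0
0  1  0  0  |  0  0
0  1  0  1  |  1  1
0  1  1  0  |  0  0
0  1  1  1  |  0  1
1  0  0  0  |  1  1
1  0  0  1  |  0  1
1  0  1  0  |  1  1
1  0  1  1  |  0  1
1  1  0  0  |  1  1
1  1  0  1  |  0  1
1  1  1  0  |  1  1
1  1  1  1  |  1  1
At A=0, B=0, C=1, D=1 we have φ true but ψ false, so φ does not entail ψ.

no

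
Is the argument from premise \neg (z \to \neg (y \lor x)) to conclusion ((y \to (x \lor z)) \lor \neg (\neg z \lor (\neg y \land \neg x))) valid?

x | y | z || φ | ψ
T | T | T || T | T
T | T | F || F | T
T | F | T || T | T
T | F | F || F | T
F | T | T || T | T
F | T | F || F | F
F | F | T || F | T
F | F | F || F | T
In every row where φ is true, ψ is also true, so φ ⊨ ψ.

yes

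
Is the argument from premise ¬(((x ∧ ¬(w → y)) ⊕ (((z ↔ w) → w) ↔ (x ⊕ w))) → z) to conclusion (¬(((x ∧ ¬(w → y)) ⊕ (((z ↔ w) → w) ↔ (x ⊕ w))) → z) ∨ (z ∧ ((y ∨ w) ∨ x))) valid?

x  y  z  w  |  φ  ψ
0  0  0  0  |  1  1
0  0  0  1  |  1  1
0  0  1  0  |  0  0
0  0  1  1  |  0  1
0  1  0  0  |  1  1
0  1  0  1  |  1  1
0  1  1  0  |  0  1
0  1  1  1  |  0  1
1  0  0  0  |  0  0
1  0  0  1  |  1  1
1  0  1  0  |  0  1
1  0  1  1  |  0  1
1  1  0  0  |  0  0
1  1  0  1  |  0  0
1  1  1  0  |  0  1
1  1  1  1  |  0  1
In every row where φ is true, ψ is also true, so φ ⊨ ψ.

yes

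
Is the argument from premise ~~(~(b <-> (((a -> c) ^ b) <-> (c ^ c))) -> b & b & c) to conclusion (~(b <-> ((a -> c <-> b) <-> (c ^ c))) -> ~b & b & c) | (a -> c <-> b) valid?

a  b  c  |  φ  ψ
F  F  F  |  T  F
F  F  T  |  T  F
F  T  F  |  T  T
F  T  T  |  T  T
T  F  F  |  F  T
T  F  T  |  T  F
T  T  F  |  F  T
T  T  T  |  T  T
At a=F, b=F, c=F we have φ true but ψ false, so φ does not entail ψ.

no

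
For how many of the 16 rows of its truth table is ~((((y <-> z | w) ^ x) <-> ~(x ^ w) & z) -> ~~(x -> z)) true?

2

x | y | z | w || φ
T | T | T | T || F
T | T | T | F || F
T | T | F | T || T
T | T | F | F || F
T | F | T | T || F
T | F | T | F || F
T | F | F | T || F
T | F | F | F || T
F | T | T | T || F
F | T | T | F || F
F | T | F | T || F
F | T | F | F || F
F | F | T | T || F
F | F | T | F || F
F | F | F | T || F
F | F | F | F || F
The formula is true on 2 of the 16 rows.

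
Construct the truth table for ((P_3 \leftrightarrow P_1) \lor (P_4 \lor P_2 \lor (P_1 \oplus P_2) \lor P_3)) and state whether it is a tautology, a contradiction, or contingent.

 P_1  |  P_2  |  P_3  |  P_4  || (P_3 \leftrightarrow P_1) | (P_1 \oplus P_2) |   φ  
 True |  True |  True |  True ||            True           |      False       |  True
 True |  True |  True | False ||            True           |      False       |  True
 True |  True | False |  True ||           False           |      False       |  True
 True |  True | False | False ||           False           |      False       |  True
 True | False |  True |  True ||            True           |       True       |  True
 True | False |  True | False ||            True           |       True       |  True
 True | False | False |  True ||           False           |       True       |  True
 True | False | False | False ||           False           |       True       |  True
False |  True |  True |  True ||           False           |       True       |  True
False |  True |  True | False ||           False           |       True       |  True
False |  True | False |  True ||            True           |       True       |  True
False |  True | False | False ||            True           |       True       |  True
False | False |  True |  True ||           False           |      False       |  True
False | False |  True | False ||           False           |      False       |  True
False | False | False |  True ||            True           |      False       |  True
False | False | False | False ||            True           |      False       |  True
Every row is True, so the formula is a tautology.

tautology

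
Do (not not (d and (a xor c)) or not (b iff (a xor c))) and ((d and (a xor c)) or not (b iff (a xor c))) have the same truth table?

a | b | c | d || φ | ψ
1 | 1 | 1 | 1 || 1 | 1
1 | 1 | 1 | 0 || 1 | 1
1 | 1 | 0 | 1 || 1 | 1
1 | 1 | 0 | 0 || 0 | 0
1 | 0 | 1 | 1 || 0 | 0
1 | 0 | 1 | 0 || 0 | 0
1 | 0 | 0 | 1 || 1 | 1
1 | 0 | 0 | 0 || 1 | 1
0 | 1 | 1 | 1 || 1 | 1
0 | 1 | 1 | 0 || 0 | 0
0 | 1 | 0 | 1 || 1 | 1
0 | 1 | 0 | 0 || 1 | 1
0 | 0 | 1 | 1 || 1 | 1
0 | 0 | 1 | 0 || 1 | 1
0 | 0 | 0 | 1 || 0 | 0
0 | 0 | 0 | 0 || 0 | 0
The columns for φ and ψ agree on every row, so they are logically equivalent.

equivalent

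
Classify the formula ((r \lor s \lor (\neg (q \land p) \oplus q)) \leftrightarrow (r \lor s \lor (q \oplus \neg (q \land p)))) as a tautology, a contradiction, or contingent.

p | q | r | s | φ
- | - | - | - | -
F | F | F | F | T
F | F | F | T | T
F | F | T | F | T
F | F | T | T | T
F | T | F | F | T
F | T | F | T | T
F | T | T | F | T
F | T | T | T | T
T | F | F | F | T
T | F | F | T | T
T | F | T | F | T
T | F | T | T | T
T | T | F | F | T
T | T | F | T | T
T | T | T | F | T
T | T | T | T | T
Every row is T, so the formula is a tautology.

tautology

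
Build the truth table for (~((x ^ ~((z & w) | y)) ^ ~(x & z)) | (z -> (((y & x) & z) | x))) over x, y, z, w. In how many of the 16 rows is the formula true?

x  y  z  w  |  φ
F  F  F  F  |  T
F  F  F  T  |  T
F  F  T  F  |  T
F  F  T  T  |  F
F  T  F  F  |  T
F  T  F  T  |  T
F  T  T  F  |  F
F  T  T  T  |  F
T  F  F  F  |  T
T  F  F  T  |  T
T  F  T  F  |  T
T  F  T  T  |  T
T  T  F  F  |  T
T  T  F  T  |  T
T  T  T  F  |  T
T  T  T  T  |  T
The formula is true on 13 of the 16 rows.

13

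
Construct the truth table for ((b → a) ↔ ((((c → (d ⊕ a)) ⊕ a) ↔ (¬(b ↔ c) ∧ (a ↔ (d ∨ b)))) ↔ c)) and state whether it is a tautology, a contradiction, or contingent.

contingent

a | b | c | d | (b → a) | (d ⊕ a) | (c → (d ⊕ a)) | ((c → (d ⊕ a)) ⊕ a) | (b ↔ c) | ¬(b ↔ c) | (d ∨ b) | (a ↔ (d ∨ b)) | (¬(b ↔ c) ∧ (a ↔ (d ∨ b))) | φ
- | - | - | - | ------- | ------- | ------------- | ------------------- | ------- | -------- | ------- | ------------- | -------------------------- | -
1 | 1 | 1 | 1 |    1    |    0    |       0       |          1          |    1    |    0     |    1    |       1       |             0              | 0
1 | 1 | 1 | 0 |    1    |    1    |       1       |          0          |    1    |    0     |    1    |       1       |             0              | 1
1 | 1 | 0 | 1 |    1    |    0    |       1       |          0          |    0    |    1     |    1    |       1       |             1              | 1
1 | 1 | 0 | 0 |    1    |    1    |       1       |          0          |    0    |    1     |    1    |       1       |             1              | 1
1 | 0 | 1 | 1 |    1    |    0    |       0       |          1          |    0    |    1     |    1    |       1       |             1              | 1
1 | 0 | 1 | 0 |    1    |    1    |       1       |          0          |    0    |    1     |    0    |       0       |             0              | 1
1 | 0 | 0 | 1 |    1    |    0    |       1       |          0          |    1    |    0     |    1    |       1       |             0              | 0
1 | 0 | 0 | 0 |    1    |    1    |       1       |          0          |    1    |    0     |    0    |       0       |             0              | 0
0 | 1 | 1 | 1 |    0    |    1    |       1       |          1          |    1    |    0     |    1    |       0       |             0              | 1
0 | 1 | 1 | 0 |    0    |    0    |       0       |          0          |    1    |    0     |    1    |       0       |             0              | 0
0 | 1 | 0 | 1 |    0    |    1    |       1       |          1          |    0    |    1     |    1    |       0       |             0              | 0
0 | 1 | 0 | 0 |    0    |    0    |       1       |          1          |    0    |    1     |    1    |       0       |             0              | 0
0 | 0 | 1 | 1 |    1    |    1    |       1       |          1          |    0    |    1     |    1    |       0       |             0              | 0
0 | 0 | 1 | 0 |    1    |    0    |       0       |          0          |    0    |    1     |    0    |       1       |             1              | 0
0 | 0 | 0 | 1 |    1    |    1    |       1       |          1          |    1    |    0     |    1    |       0       |             0              | 1
0 | 0 | 0 | 0 |    1    |    0    |       1       |          1          |    1    |    0     |    0    |       1       |             0              | 1
8 of 16 rows are 1, so the formula is contingent.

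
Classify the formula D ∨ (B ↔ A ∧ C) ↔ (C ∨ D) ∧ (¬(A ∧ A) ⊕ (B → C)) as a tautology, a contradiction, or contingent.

contingent

A  B  C  D  |  φ
T  T  T  T  |  T
T  T  T  F  |  T
T  T  F  T  |  F
T  T  F  F  |  T
T  F  T  T  |  T
T  F  T  F  |  F
T  F  F  T  |  T
T  F  F  F  |  F
F  T  T  T  |  F
F  T  T  F  |  T
F  T  F  T  |  T
F  T  F  F  |  T
F  F  T  T  |  F
F  F  T  F  |  F
F  F  F  T  |  F
F  F  F  F  |  F
8 of 16 rows are T, so the formula is contingent.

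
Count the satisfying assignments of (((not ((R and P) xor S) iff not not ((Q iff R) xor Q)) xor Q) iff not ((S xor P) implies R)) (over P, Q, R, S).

P  Q  R  S  |  φ
T  T  T  T  |  F
T  T  T  F  |  T
T  T  F  T  |  F
T  T  F  F  |  F
T  F  T  T  |  T
T  F  T  F  |  F
T  F  F  T  |  T
T  F  F  F  |  T
F  T  T  T  |  T
F  T  T  F  |  F
F  T  F  T  |  T
F  T  F  F  |  T
F  F  T  T  |  F
F  F  T  F  |  T
F  F  F  T  |  F
F  F  F  F  |  F
The formula is true on 8 of the 16 rows.

8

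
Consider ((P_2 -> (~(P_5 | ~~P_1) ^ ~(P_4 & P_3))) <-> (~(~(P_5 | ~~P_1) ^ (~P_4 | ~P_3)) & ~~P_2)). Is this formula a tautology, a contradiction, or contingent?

contradiction

P_1 | P_2 | P_3 | P_4 | P_5 || φ
 T  |  T  |  T  |  T  |  T  || F
 T  |  T  |  T  |  T  |  F  || F
 T  |  T  |  T  |  F  |  T  || F
 T  |  T  |  T  |  F  |  F  || F
 T  |  T  |  F  |  T  |  T  || F
 T  |  T  |  F  |  T  |  F  || F
 T  |  T  |  F  |  F  |  T  || F
 T  |  T  |  F  |  F  |  F  || F
 T  |  F  |  T  |  T  |  T  || F
 T  |  F  |  T  |  T  |  F  || F
 T  |  F  |  T  |  F  |  T  || F
 T  |  F  |  T  |  F  |  F  || F
 T  |  F  |  F  |  T  |  T  || F
 T  |  F  |  F  |  T  |  F  || F
 T  |  F  |  F  |  F  |  T  || F
 T  |  F  |  F  |  F  |  F  || F
 F  |  T  |  T  |  T  |  T  || F
 F  |  T  |  T  |  T  |  F  || F
 F  |  T  |  T  |  F  |  T  || F
 F  |  T  |  T  |  F  |  F  || F
 F  |  T  |  F  |  T  |  T  || F
 F  |  T  |  F  |  T  |  F  || F
 F  |  T  |  F  |  F  |  T  || F
 F  |  T  |  F  |  F  |  F  || F
 F  |  F  |  T  |  T  |  T  || F
 F  |  F  |  T  |  T  |  F  || F
 F  |  F  |  T  |  F  |  T  || F
 F  |  F  |  T  |  F  |  F  || F
 F  |  F  |  F  |  T  |  T  || F
 F  |  F  |  F  |  T  |  F  || F
 F  |  F  |  F  |  F  |  T  || F
 F  |  F  |  F  |  F  |  F  || F
Every row is F, so the formula is a contradiction.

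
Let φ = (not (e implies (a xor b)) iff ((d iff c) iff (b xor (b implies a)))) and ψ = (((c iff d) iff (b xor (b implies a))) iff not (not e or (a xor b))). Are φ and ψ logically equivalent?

a | b | c | d | e || φ | ψ
1 | 1 | 1 | 1 | 1 || 0 | 0
1 | 1 | 1 | 1 | 0 || 1 | 1
1 | 1 | 1 | 0 | 1 || 1 | 1
1 | 1 | 1 | 0 | 0 || 0 | 0
1 | 1 | 0 | 1 | 1 || 1 | 1
1 | 1 | 0 | 1 | 0 || 0 | 0
1 | 1 | 0 | 0 | 1 || 0 | 0
1 | 1 | 0 | 0 | 0 || 1 | 1
1 | 0 | 1 | 1 | 1 || 0 | 0
1 | 0 | 1 | 1 | 0 || 0 | 0
1 | 0 | 1 | 0 | 1 || 1 | 1
1 | 0 | 1 | 0 | 0 || 1 | 1
1 | 0 | 0 | 1 | 1 || 1 | 1
1 | 0 | 0 | 1 | 0 || 1 | 1
1 | 0 | 0 | 0 | 1 || 0 | 0
1 | 0 | 0 | 0 | 0 || 0 | 0
0 | 1 | 1 | 1 | 1 || 0 | 0
0 | 1 | 1 | 1 | 0 || 0 | 0
0 | 1 | 1 | 0 | 1 || 1 | 1
0 | 1 | 1 | 0 | 0 || 1 | 1
0 | 1 | 0 | 1 | 1 || 1 | 1
0 | 1 | 0 | 1 | 0 || 1 | 1
0 | 1 | 0 | 0 | 1 || 0 | 0
0 | 1 | 0 | 0 | 0 || 0 | 0
0 | 0 | 1 | 1 | 1 || 1 | 1
0 | 0 | 1 | 1 | 0 || 0 | 0
0 | 0 | 1 | 0 | 1 || 0 | 0
0 | 0 | 1 | 0 | 0 || 1 | 1
0 | 0 | 0 | 1 | 1 || 0 | 0
0 | 0 | 0 | 1 | 0 || 1 | 1
0 | 0 | 0 | 0 | 1 || 1 | 1
0 | 0 | 0 | 0 | 0 || 0 | 0
The columns for φ and ψ agree on every row, so they are logically equivalent.

equivalent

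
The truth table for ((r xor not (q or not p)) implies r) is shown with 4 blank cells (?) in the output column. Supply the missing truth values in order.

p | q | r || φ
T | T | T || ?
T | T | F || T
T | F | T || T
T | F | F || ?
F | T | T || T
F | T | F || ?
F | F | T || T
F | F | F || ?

T, F, T, T

Row p=T, q=T, r=T: (r xor not (q or not p)) = T, so the formula = T.
Row p=T, q=F, r=F: (r xor not (q or not p)) = T, so the formula = F.
Row p=F, q=T, r=F: (r xor not (q or not p)) = F, so the formula = T.
Row p=F, q=F, r=F: (r xor not (q or not p)) = F, so the formula = T.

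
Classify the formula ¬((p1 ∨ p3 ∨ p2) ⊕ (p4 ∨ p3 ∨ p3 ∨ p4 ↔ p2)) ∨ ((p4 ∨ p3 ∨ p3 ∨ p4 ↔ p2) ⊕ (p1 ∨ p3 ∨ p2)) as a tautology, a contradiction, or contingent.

tautology

p1  p2  p3  p4  |  φ
1   1   1   1   |  1
1   1   1   0   |  1
1   1   0   1   |  1
1   1   0   0   |  1
1   0   1   1   |  1
1   0   1   0   |  1
1   0   0   1   |  1
1   0   0   0   |  1
0   1   1   1   |  1
0   1   1   0   |  1
0   1   0   1   |  1
0   1   0   0   |  1
0   0   1   1   |  1
0   0   1   0   |  1
0   0   0   1   |  1
0   0   0   0   |  1
Every row is 1, so the formula is a tautology.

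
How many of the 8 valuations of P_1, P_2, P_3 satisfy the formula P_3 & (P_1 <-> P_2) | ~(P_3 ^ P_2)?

 P_1    P_2    P_3   |    φ  
False  False  False  |   True
False  False   True  |   True
False   True  False  |  False
False   True   True  |   True
 True  False  False  |   True
 True  False   True  |  False
 True   True  False  |  False
 True   True   True  |   True
The formula is true on 5 of the 8 rows.

5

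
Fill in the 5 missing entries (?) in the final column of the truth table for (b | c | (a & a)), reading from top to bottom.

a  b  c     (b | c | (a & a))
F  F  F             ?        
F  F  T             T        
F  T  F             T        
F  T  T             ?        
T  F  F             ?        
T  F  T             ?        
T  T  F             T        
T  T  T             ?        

F, T, T, T, T

Row a=F, b=F, c=F: (a & a) = F, so (b | c | (a & a)) = F.
Row a=F, b=T, c=T: (a & a) = F, so (b | c | (a & a)) = T.
Row a=T, b=F, c=F: (a & a) = T, so (b | c | (a & a)) = T.
Row a=T, b=F, c=T: (a & a) = T, so (b | c | (a & a)) = T.
Row a=T, b=T, c=T: (a & a) = T, so (b | c | (a & a)) = T.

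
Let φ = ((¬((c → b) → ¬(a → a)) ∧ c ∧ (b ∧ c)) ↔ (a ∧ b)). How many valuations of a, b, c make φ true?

6

a | b | c | φ
- | - | - | -
T | T | T | T
T | T | F | F
T | F | T | T
T | F | F | T
F | T | T | F
F | T | F | T
F | F | T | T
F | F | F | T
The formula is true on 6 of the 8 rows.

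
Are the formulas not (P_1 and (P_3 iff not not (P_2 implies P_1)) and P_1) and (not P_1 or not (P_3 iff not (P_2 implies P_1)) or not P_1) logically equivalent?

not equivalent

P_1 | P_2 | P_3 | φ | ψ
--- | --- | --- | - | -
 F  |  F  |  F  | T | T
 F  |  F  |  T  | T | T
 F  |  T  |  F  | T | T
 F  |  T  |  T  | T | T
 T  |  F  |  F  | T | F
 T  |  F  |  T  | F | T
 T  |  T  |  F  | T | F
 T  |  T  |  T  | F | T
The columns differ at P_1=T, P_2=F, P_3=F (φ=T, ψ=F), so they are not equivalent.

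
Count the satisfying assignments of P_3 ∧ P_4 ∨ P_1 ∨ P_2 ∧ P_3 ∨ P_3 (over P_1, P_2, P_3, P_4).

12

P_1 | P_2 | P_3 | P_4 | (P_3 ∧ P_4) | (P_2 ∧ P_3) | φ
--- | --- | --- | --- | ----------- | ----------- | -
 F  |  F  |  F  |  F  |      F      |      F      | F
 F  |  F  |  F  |  T  |      F      |      F      | F
 F  |  F  |  T  |  F  |      F      |      F      | T
 F  |  F  |  T  |  T  |      T      |      F      | T
 F  |  T  |  F  |  F  |      F      |      F      | F
 F  |  T  |  F  |  T  |      F      |      F      | F
 F  |  T  |  T  |  F  |      F      |      T      | T
 F  |  T  |  T  |  T  |      T      |      T      | T
 T  |  F  |  F  |  F  |      F      |      F      | T
 T  |  F  |  F  |  T  |      F      |      F      | T
 T  |  F  |  T  |  F  |      F      |      F      | T
 T  |  F  |  T  |  T  |      T      |      F      | T
 T  |  T  |  F  |  F  |      F      |      F      | T
 T  |  T  |  F  |  T  |      F      |      F      | T
 T  |  T  |  T  |  F  |      F      |      T      | T
 T  |  T  |  T  |  T  |      T      |      T      | T
The formula is true on 12 of the 16 rows.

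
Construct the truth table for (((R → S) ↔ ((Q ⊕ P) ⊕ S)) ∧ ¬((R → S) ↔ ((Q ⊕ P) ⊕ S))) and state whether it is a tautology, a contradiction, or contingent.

contradiction

P | Q | R | S || (R → S) | (Q ⊕ P) | ((Q ⊕ P) ⊕ S) | ((R → S) ↔ ((Q ⊕ P) ⊕ S)) | ¬((R → S) ↔ ((Q ⊕ P) ⊕ S)) | φ
0 | 0 | 0 | 0 ||    1    |    0    |       0       |             0             |             1              | 0
0 | 0 | 0 | 1 ||    1    |    0    |       1       |             1             |             0              | 0
0 | 0 | 1 | 0 ||    0    |    0    |       0       |             1             |             0              | 0
0 | 0 | 1 | 1 ||    1    |    0    |       1       |             1             |             0              | 0
0 | 1 | 0 | 0 ||    1    |    1    |       1       |             1             |             0              | 0
0 | 1 | 0 | 1 ||    1    |    1    |       0       |             0             |             1              | 0
0 | 1 | 1 | 0 ||    0    |    1    |       1       |             0             |             1              | 0
0 | 1 | 1 | 1 ||    1    |    1    |       0       |             0             |             1              | 0
1 | 0 | 0 | 0 ||    1    |    1    |       1       |             1             |             0              | 0
1 | 0 | 0 | 1 ||    1    |    1    |       0       |             0             |             1              | 0
1 | 0 | 1 | 0 ||    0    |    1    |       1       |             0             |             1              | 0
1 | 0 | 1 | 1 ||    1    |    1    |       0       |             0             |             1              | 0
1 | 1 | 0 | 0 ||    1    |    0    |       0       |             0             |             1              | 0
1 | 1 | 0 | 1 ||    1    |    0    |       1       |             1             |             0              | 0
1 | 1 | 1 | 0 ||    0    |    0    |       0       |             1             |             0              | 0
1 | 1 | 1 | 1 ||    1    |    0    |       1       |             1             |             0              | 0
Every row is 0, so the formula is a contradiction.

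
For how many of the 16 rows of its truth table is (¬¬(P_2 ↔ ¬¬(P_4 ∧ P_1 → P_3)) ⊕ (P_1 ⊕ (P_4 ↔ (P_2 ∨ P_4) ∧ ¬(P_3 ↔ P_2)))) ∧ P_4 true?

P_1 | P_2 | P_3 | P_4 || (P_4 ∧ P_1) | ((P_4 ∧ P_1) → P_3) | ¬((P_4 ∧ P_1) → P_3) | ¬¬((P_4 ∧ P_1) → P_3) | (P_2 ∨ P_4) | (P_3 ↔ P_2) | ¬(P_3 ↔ P_2) | ((P_2 ∨ P_4) ∧ ¬(P_3 ↔ P_2)) | φ
 T  |  T  |  T  |  T  ||      T      |          T          |          F           |           T           |      T      |      T      |      F       |              F               | F
 T  |  T  |  T  |  F  ||      F      |          T          |          F           |           T           |      T      |      T      |      F       |              F               | F
 T  |  T  |  F  |  T  ||      T      |          F          |          T           |           F           |      T      |      F      |      T       |              T               | F
 T  |  T  |  F  |  F  ||      F      |          T          |          F           |           T           |      T      |      F      |      T       |              T               | F
 T  |  F  |  T  |  T  ||      T      |          T          |          F           |           T           |      T      |      F      |      T       |              T               | F
 T  |  F  |  T  |  F  ||      F      |          T          |          F           |           T           |      F      |      F      |      T       |              F               | F
 T  |  F  |  F  |  T  ||      T      |          F          |          T           |           F           |      T      |      T      |      F       |              F               | F
 T  |  F  |  F  |  F  ||      F      |          T          |          F           |           T           |      F      |      T      |      F       |              F               | F
 F  |  T  |  T  |  T  ||      F      |          T          |          F           |           T           |      T      |      T      |      F       |              F               | T
 F  |  T  |  T  |  F  ||      F      |          T          |          F           |           T           |      T      |      T      |      F       |              F               | F
 F  |  T  |  F  |  T  ||      F      |          T          |          F           |           T           |      T      |      F      |      T       |              T               | F
 F  |  T  |  F  |  F  ||      F      |          T          |          F           |           T           |      T      |      F      |      T       |              T               | F
 F  |  F  |  T  |  T  ||      F      |          T          |          F           |           T           |      T      |      F      |      T       |              T               | T
 F  |  F  |  T  |  F  ||      F      |          T          |          F           |           T           |      F      |      F      |      T       |              F               | F
 F  |  F  |  F  |  T  ||      F      |          T          |          F           |           T           |      T      |      T      |      F       |              F               | F
 F  |  F  |  F  |  F  ||      F      |          T          |          F           |           T           |      F      |      T      |      F       |              F               | F
The formula is true on 2 of the 16 rows.

2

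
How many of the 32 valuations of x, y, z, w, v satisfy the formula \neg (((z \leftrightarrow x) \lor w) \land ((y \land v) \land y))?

x | y | z | w | v || φ
1 | 1 | 1 | 1 | 1 || 0
1 | 1 | 1 | 1 | 0 || 1
1 | 1 | 1 | 0 | 1 || 0
1 | 1 | 1 | 0 | 0 || 1
1 | 1 | 0 | 1 | 1 || 0
1 | 1 | 0 | 1 | 0 || 1
1 | 1 | 0 | 0 | 1 || 1
1 | 1 | 0 | 0 | 0 || 1
1 | 0 | 1 | 1 | 1 || 1
1 | 0 | 1 | 1 | 0 || 1
1 | 0 | 1 | 0 | 1 || 1
1 | 0 | 1 | 0 | 0 || 1
1 | 0 | 0 | 1 | 1 || 1
1 | 0 | 0 | 1 | 0 || 1
1 | 0 | 0 | 0 | 1 || 1
1 | 0 | 0 | 0 | 0 || 1
0 | 1 | 1 | 1 | 1 || 0
0 | 1 | 1 | 1 | 0 || 1
0 | 1 | 1 | 0 | 1 || 1
0 | 1 | 1 | 0 | 0 || 1
0 | 1 | 0 | 1 | 1 || 0
0 | 1 | 0 | 1 | 0 || 1
0 | 1 | 0 | 0 | 1 || 0
0 | 1 | 0 | 0 | 0 || 1
0 | 0 | 1 | 1 | 1 || 1
0 | 0 | 1 | 1 | 0 || 1
0 | 0 | 1 | 0 | 1 || 1
0 | 0 | 1 | 0 | 0 || 1
0 | 0 | 0 | 1 | 1 || 1
0 | 0 | 0 | 1 | 0 || 1
0 | 0 | 0 | 0 | 1 || 1
0 | 0 | 0 | 0 | 0 || 1
The formula is true on 26 of the 32 rows.

26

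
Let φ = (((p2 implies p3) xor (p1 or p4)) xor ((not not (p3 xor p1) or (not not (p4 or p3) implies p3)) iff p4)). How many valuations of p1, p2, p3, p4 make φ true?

p1  p2  p3  p4  |  φ
T   T   T   T   |  T
T   T   T   F   |  F
T   T   F   T   |  F
T   T   F   F   |  T
T   F   T   T   |  T
T   F   T   F   |  F
T   F   F   T   |  T
T   F   F   F   |  F
F   T   T   T   |  T
F   T   T   F   |  T
F   T   F   T   |  T
F   T   F   F   |  F
F   F   T   T   |  T
F   F   T   F   |  T
F   F   F   T   |  F
F   F   F   F   |  T
The formula is true on 10 of the 16 rows.

10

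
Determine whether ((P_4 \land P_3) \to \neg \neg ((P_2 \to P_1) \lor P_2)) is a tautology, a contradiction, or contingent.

tautology

P_1 | P_2 | P_3 | P_4 | φ
--- | --- | --- | --- | -
 1  |  1  |  1  |  1  | 1
 1  |  1  |  1  |  0  | 1
 1  |  1  |  0  |  1  | 1
 1  |  1  |  0  |  0  | 1
 1  |  0  |  1  |  1  | 1
 1  |  0  |  1  |  0  | 1
 1  |  0  |  0  |  1  | 1
 1  |  0  |  0  |  0  | 1
 0  |  1  |  1  |  1  | 1
 0  |  1  |  1  |  0  | 1
 0  |  1  |  0  |  1  | 1
 0  |  1  |  0  |  0  | 1
 0  |  0  |  1  |  1  | 1
 0  |  0  |  1  |  0  | 1
 0  |  0  |  0  |  1  | 1
 0  |  0  |  0  |  0  | 1
Every row is 1, so the formula is a tautology.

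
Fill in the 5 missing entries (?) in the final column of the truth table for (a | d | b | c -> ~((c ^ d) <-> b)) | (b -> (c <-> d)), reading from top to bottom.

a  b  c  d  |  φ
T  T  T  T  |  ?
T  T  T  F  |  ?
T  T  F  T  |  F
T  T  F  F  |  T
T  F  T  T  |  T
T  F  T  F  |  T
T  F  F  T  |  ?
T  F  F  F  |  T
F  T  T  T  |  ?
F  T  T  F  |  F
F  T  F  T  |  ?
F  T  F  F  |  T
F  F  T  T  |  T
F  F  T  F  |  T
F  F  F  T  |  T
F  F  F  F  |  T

Row a=T, b=T, c=T, d=T: (a | d | b | c -> ~((c ^ d) <-> b)) = T, (b -> (c <-> d)) = T, so the formula = T.
Row a=T, b=T, c=T, d=F: (a | d | b | c -> ~((c ^ d) <-> b)) = F, (b -> (c <-> d)) = F, so the formula = F.
Row a=T, b=F, c=F, d=T: (a | d | b | c -> ~((c ^ d) <-> b)) = T, (b -> (c <-> d)) = T, so the formula = T.
Row a=F, b=T, c=T, d=T: (a | d | b | c -> ~((c ^ d) <-> b)) = T, (b -> (c <-> d)) = T, so the formula = T.
Row a=F, b=T, c=F, d=T: (a | d | b | c -> ~((c ^ d) <-> b)) = F, (b -> (c <-> d)) = F, so the formula = F.

T, F, T, T, F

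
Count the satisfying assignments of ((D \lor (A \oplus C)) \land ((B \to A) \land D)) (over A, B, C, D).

6

A | B | C | D || φ
T | T | T | T || T
T | T | T | F || F
T | T | F | T || T
T | T | F | F || F
T | F | T | T || T
T | F | T | F || F
T | F | F | T || T
T | F | F | F || F
F | T | T | T || F
F | T | T | F || F
F | T | F | T || F
F | T | F | F || F
F | F | T | T || T
F | F | T | F || F
F | F | F | T || T
F | F | F | F || F
The formula is true on 6 of the 16 rows.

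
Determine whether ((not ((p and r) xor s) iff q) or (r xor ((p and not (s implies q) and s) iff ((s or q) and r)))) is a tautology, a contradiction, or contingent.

p | q | r | s || (p and r) | ((p and r) xor s) | not ((p and r) xor s) | (s implies q) | not (s implies q) | (s or q) | ((s or q) and r) | φ
T | T | T | T ||     T     |         F         |           T           |       T       |         F         |    T     |        T         | T
T | T | T | F ||     T     |         T         |           F           |       T       |         F         |    T     |        T         | T
T | T | F | T ||     F     |         T         |           F           |       T       |         F         |    T     |        F         | T
T | T | F | F ||     F     |         F         |           T           |       T       |         F         |    T     |        F         | T
T | F | T | T ||     T     |         F         |           T           |       F       |         T         |    T     |        T         | F
T | F | T | F ||     T     |         T         |           F           |       T       |         F         |    F     |        F         | T
T | F | F | T ||     F     |         T         |           F           |       F       |         T         |    T     |        F         | T
T | F | F | F ||     F     |         F         |           T           |       T       |         F         |    F     |        F         | T
F | T | T | T ||     F     |         T         |           F           |       T       |         F         |    T     |        T         | T
F | T | T | F ||     F     |         F         |           T           |       T       |         F         |    T     |        T         | T
F | T | F | T ||     F     |         T         |           F           |       T       |         F         |    T     |        F         | T
F | T | F | F ||     F     |         F         |           T           |       T       |         F         |    T     |        F         | T
F | F | T | T ||     F     |         T         |           F           |       F       |         T         |    T     |        T         | T
F | F | T | F ||     F     |         F         |           T           |       T       |         F         |    F     |        F         | F
F | F | F | T ||     F     |         T         |           F           |       F       |         T         |    T     |        F         | T
F | F | F | F ||     F     |         F         |           T           |       T       |         F         |    F     |        F         | T
14 of 16 rows are T, so the formula is contingent.

contingent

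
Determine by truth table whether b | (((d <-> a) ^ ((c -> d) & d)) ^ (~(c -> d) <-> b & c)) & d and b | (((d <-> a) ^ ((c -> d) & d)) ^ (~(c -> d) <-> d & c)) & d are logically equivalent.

  a      b      c      d    |    φ      ψ  
 True   True   True   True  |   True   True
 True   True   True  False  |   True   True
 True   True  False   True  |   True   True
 True   True  False  False  |   True   True
 True  False   True   True  |   True  False
 True  False   True  False  |  False  False
 True  False  False   True  |   True   True
 True  False  False  False  |  False  False
False   True   True   True  |   True   True
False   True   True  False  |   True   True
False   True  False   True  |   True   True
False   True  False  False  |   True   True
False  False   True   True  |  False   True
False  False   True  False  |  False  False
False  False  False   True  |  False  False
False  False  False  False  |  False  False
The columns differ at a=True, b=False, c=True, d=True (φ=True, ψ=False), so they are not equivalent.

not equivalent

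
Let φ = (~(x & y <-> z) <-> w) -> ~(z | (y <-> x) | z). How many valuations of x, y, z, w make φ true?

x  y  z  w     (x & y)  ((x & y) <-> z)  ~((x & y) <-> z)  (~((x & y) <-> z) <-> w)  (y <-> x)  (z | (y <-> x) | z)  ~(z | (y <-> x) | z)  φ
F  F  F  F        F            T                F                     T                  T               T                    F            F
F  F  F  T        F            T                F                     F                  T               T                    F            T
F  F  T  F        F            F                T                     F                  T               T                    F            T
F  F  T  T        F            F                T                     T                  T               T                    F            F
F  T  F  F        F            T                F                     T                  F               F                    T            T
F  T  F  T        F            T                F                     F                  F               F                    T            T
F  T  T  F        F            F                T                     F                  F               T                    F            T
F  T  T  T        F            F                T                     T                  F               T                    F            F
T  F  F  F        F            T                F                     T                  F               F                    T            T
T  F  F  T        F            T                F                     F                  F               F                    T            T
T  F  T  F        F            F                T                     F                  F               T                    F            T
T  F  T  T        F            F                T                     T                  F               T                    F            F
T  T  F  F        T            F                T                     F                  T               T                    F            T
T  T  F  T        T            F                T                     T                  T               T                    F            F
T  T  T  F        T            T                F                     T                  T               T                    F            F
T  T  T  T        T            T                F                     F                  T               T                    F            T
The formula is true on 10 of the 16 rows.

10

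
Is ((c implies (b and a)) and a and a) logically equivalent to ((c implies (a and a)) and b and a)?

not equivalent

a  b  c  |  φ  ψ
F  F  F  |  F  F
F  F  T  |  F  F
F  T  F  |  F  F
F  T  T  |  F  F
T  F  F  |  T  F
T  F  T  |  F  F
T  T  F  |  T  T
T  T  T  |  T  T
The columns differ at a=T, b=F, c=F (φ=T, ψ=F), so they are not equivalent.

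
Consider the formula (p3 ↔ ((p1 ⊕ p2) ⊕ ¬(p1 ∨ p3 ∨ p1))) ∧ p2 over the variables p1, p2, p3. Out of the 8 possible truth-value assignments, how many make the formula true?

p1  p2  p3  |  φ
T   T   T   |  F
T   T   F   |  T
T   F   T   |  F
T   F   F   |  F
F   T   T   |  T
F   T   F   |  T
F   F   T   |  F
F   F   F   |  F
The formula is true on 3 of the 8 rows.

3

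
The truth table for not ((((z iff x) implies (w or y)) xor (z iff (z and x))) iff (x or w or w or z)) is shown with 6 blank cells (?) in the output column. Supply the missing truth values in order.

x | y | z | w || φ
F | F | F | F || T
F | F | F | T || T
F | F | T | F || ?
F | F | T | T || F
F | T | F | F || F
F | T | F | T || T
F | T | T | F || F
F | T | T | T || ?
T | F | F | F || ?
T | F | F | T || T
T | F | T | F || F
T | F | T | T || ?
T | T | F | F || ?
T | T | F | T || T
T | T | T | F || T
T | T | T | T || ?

Row x=F, y=F, z=T, w=F: (((z iff x) implies (w or y)) xor (z iff (z and x))) = T, (x or w or w or z) = T, ((((z iff x) implies (w or y)) xor (z iff (z and x))) iff (x or w or w or z)) = T, so the formula = F.
Row x=F, y=T, z=T, w=T: (((z iff x) implies (w or y)) xor (z iff (z and x))) = T, (x or w or w or z) = T, ((((z iff x) implies (w or y)) xor (z iff (z and x))) iff (x or w or w or z)) = T, so the formula = F.
Row x=T, y=F, z=F, w=F: (((z iff x) implies (w or y)) xor (z iff (z and x))) = F, (x or w or w or z) = T, ((((z iff x) implies (w or y)) xor (z iff (z and x))) iff (x or w or w or z)) = F, so the formula = T.
Row x=T, y=F, z=T, w=T: (((z iff x) implies (w or y)) xor (z iff (z and x))) = F, (x or w or w or z) = T, ((((z iff x) implies (w or y)) xor (z iff (z and x))) iff (x or w or w or z)) = F, so the formula = T.
Row x=T, y=T, z=F, w=F: (((z iff x) implies (w or y)) xor (z iff (z and x))) = F, (x or w or w or z) = T, ((((z iff x) implies (w or y)) xor (z iff (z and x))) iff (x or w or w or z)) = F, so the formula = T.
Row x=T, y=T, z=T, w=T: (((z iff x) implies (w or y)) xor (z iff (z and x))) = F, (x or w or w or z) = T, ((((z iff x) implies (w or y)) xor (z iff (z and x))) iff (x or w or w or z)) = F, so the formula = T.

F, F, T, T, T, T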